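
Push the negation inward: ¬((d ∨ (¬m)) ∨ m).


De Morgan: the negation of a disjunction is the conjunction of the negations.
Distribute ¬ across ∨, flipping it to ∧, and negate each literal.

((¬d) ∧ m) ∧ (¬m)


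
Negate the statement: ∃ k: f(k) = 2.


¬(∀ x: φ) = ∃ x: ¬φ, and ¬(∃ x: φ) = ∀ x: ¬φ.
Apply to the existential statement.

∀ k: ¬(f(k) = 2)


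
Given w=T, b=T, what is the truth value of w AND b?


Conjunction is true only when both operands are true.
Substitute: w=T, b=T.
T AND T evaluates to T.

T


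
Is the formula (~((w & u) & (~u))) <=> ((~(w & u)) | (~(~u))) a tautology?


Build the truth table over {u, w}:
u | w | φ
---------
False | False | True
True | False | True
False | True | True
True | True | True
Every row evaluates to true.

Yes, it is a tautology.


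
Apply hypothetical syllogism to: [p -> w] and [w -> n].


Hypothetical syllogism: from (P → Q) and (Q → R), infer (P → R).
Chain the two implications through the shared middle term 'w'.

p -> n


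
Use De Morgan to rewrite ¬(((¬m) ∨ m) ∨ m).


De Morgan: the negation of a disjunction is the conjunction of the negations.
Distribute ¬ across ∨, flipping it to ∧, and negate each literal.

(m ∧ (¬m)) ∧ (¬m)


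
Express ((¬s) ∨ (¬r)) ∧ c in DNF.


Step 1: Distribute ∧ over ∨: ((¬s) ∨ (¬r)) ∧ c = ((¬s) ∧ c) ∨ ((¬r) ∧ c).

((¬s) ∧ c) ∨ ((¬r) ∧ c)


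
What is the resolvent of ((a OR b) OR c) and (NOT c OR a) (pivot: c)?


The clauses contain complementary literals c and NOTc.
Resolution eliminates this pair and disjoins the remaining literals (merging duplicates).

(a OR b)


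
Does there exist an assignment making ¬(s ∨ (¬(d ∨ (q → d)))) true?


Search for a satisfying assignment over {d, q, s}.
Try d=F, q=F, s=F: the formula evaluates to T.
A satisfying assignment exists.

Satisfiable.


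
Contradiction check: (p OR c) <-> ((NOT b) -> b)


Truth table over {b, c, p}:
b | c | p | φ
-------------
F | F | F | T
T | F | F | F
F | T | F | F
T | T | F | T
F | F | T | F
T | F | T | T
F | T | T | F
T | T | T | T
Satisfying assignment at row 1: b=F, c=F, p=F gives T.

No, it is not a contradiction.


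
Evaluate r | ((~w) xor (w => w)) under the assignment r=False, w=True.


Substitute r=False, w=True:
~w = False
w => w = True => True = True
(~w) xor (w => w) = False xor True = True
r | ((~w) xor (w => w)) = False | True = True

True


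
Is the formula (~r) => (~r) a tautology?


Build the truth table over {r}:
r | φ
-----
False | True
True | True
Every row evaluates to true.

Yes, it is a tautology.


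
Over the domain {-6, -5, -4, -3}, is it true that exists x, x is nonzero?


Evaluate the predicate on each element: -6:True, -5:True, -4:True, -3:True.
Witness x = -6 satisfies the predicate.

True


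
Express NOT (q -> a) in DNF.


Step 1: Rewrite implication then negate: ¬(¬q ∨ a) = q ∧ ¬a.

q AND (NOT a)


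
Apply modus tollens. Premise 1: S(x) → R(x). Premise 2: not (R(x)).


Modus tollens: from (P → Q) and ¬Q, infer ¬P.
Q = 'R(x)' is denied; since P → Q, P must also fail.

Not (S(x)).


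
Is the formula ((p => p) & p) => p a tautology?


Build the truth table over {p}:
p | φ
-----
False | True
True | True
Every row evaluates to true.

Yes, it is a tautology.


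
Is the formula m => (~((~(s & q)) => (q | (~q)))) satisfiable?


Search for a satisfying assignment over {m, q, s}.
Try m=False, q=False, s=False: the formula evaluates to True.
A satisfying assignment exists.

Satisfiable.


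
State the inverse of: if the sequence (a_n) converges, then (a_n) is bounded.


The inverse of (P → Q) is (¬P → ¬Q). It is equivalent to the converse, not to the original.
Here P = 'the sequence (a_n) converges' and Q = '(a_n) is bounded'.

If not (the sequence (a_n) converges), then not ((a_n) is bounded).


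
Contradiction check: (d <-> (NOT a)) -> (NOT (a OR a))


Truth table over {a, d}:
a | d | φ
---------
F | F | T
T | F | F
F | T | T
T | T | T
Satisfying assignment at row 1: a=F, d=F gives T.

No, it is not a contradiction.


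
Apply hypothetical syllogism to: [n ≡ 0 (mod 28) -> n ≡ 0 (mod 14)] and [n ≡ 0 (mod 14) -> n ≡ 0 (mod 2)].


Hypothetical syllogism: from (P → Q) and (Q → R), infer (P → R).
Chain the two implications through the shared middle term 'n ≡ 0 (mod 14)'.

n ≡ 0 (mod 28) -> n ≡ 0 (mod 2)


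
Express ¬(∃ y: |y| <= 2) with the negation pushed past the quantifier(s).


¬(∀ x: φ) = ∃ x: ¬φ, and ¬(∃ x: φ) = ∀ x: ¬φ.
Apply to the existential statement.

∀ y: ¬(|y| <= 2)


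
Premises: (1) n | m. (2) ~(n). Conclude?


Disjunctive syllogism: from (P ∨ Q) and ¬P, infer Q.
One disjunct, 'n', is ruled out; the other must hold.

m


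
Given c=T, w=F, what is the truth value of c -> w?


Implication is false only when antecedent is true and consequent is false.
Substitute: c=T, w=F.
T -> F evaluates to F.

F


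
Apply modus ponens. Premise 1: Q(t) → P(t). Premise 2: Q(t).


Modus ponens: from (P → Q) and P, infer Q.
P = 'Q(t)' is asserted, and P → Q holds, so Q follows.

P(t).


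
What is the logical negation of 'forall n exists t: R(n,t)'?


Negation flips each quantifier (∀↔∃) and negates the inner predicate.
¬(forall n exists t: φ) = exists n forall t: ¬φ.

exists n forall t: ~(R(n,t))


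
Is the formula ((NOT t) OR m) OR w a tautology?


Build the truth table over {m, t, w}:
m | t | w | φ
-------------
F | F | F | T
T | F | F | T
F | T | F | F
T | T | F | T
F | F | T | T
T | F | T | T
F | T | T | T
T | T | T | T
Counterexample at row 3: with m=F, t=T, w=F, the formula is F.

No, it is not a tautology.


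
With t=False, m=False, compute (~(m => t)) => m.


Substitute t=False, m=False:
m => t = False => False = True
~(m => t) = False
(~(m => t)) => m = False => False = True

True


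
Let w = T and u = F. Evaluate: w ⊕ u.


Exclusive or is true when exactly one operand is true.
Substitute: w=T, u=F.
T ⊕ F evaluates to T.

T


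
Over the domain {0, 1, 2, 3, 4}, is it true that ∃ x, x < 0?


Evaluate the predicate on each element: 0:F, 1:F, 2:F, 3:F, 4:F.
No element satisfies the predicate.

F


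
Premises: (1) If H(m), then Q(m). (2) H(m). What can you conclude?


Modus ponens: from (P → Q) and P, infer Q.
P = 'H(m)' is asserted, and P → Q holds, so Q follows.

Q(m).


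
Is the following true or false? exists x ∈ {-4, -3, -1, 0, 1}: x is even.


Evaluate the predicate on each element: -4:True, -3:False, -1:False, 0:True, 1:False.
Witness x = -4 satisfies the predicate.

True


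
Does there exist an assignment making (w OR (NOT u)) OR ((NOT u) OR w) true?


Search for a satisfying assignment over {u, w}.
Try u=F, w=F: the formula evaluates to T.
A satisfying assignment exists.

Satisfiable.


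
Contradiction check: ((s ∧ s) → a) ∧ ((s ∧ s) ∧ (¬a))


Truth table over {a, s}:
a | s | φ
---------
F | F | F
T | F | F
F | T | F
T | T | F
Every row is false.

Yes, it is a contradiction.


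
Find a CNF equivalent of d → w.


Step 1: Rewrite d → w as ¬d ∨ w.

(¬d) ∨ w


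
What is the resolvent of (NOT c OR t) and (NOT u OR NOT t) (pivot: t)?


The clauses contain complementary literals t and NOTt.
Resolution eliminates this pair and disjoins the remaining literals (merging duplicates).

(NOT c OR NOT u)


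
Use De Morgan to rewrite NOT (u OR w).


De Morgan: the negation of a disjunction is the conjunction of the negations.
Distribute NOT across OR, flipping it to AND, and negate each literal.

(NOT u) AND (NOT w)


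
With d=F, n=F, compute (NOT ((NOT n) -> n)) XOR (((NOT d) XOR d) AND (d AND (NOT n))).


Substitute d=F, n=F:
NOT n = T
(NOT n) -> n = T -> F = F
NOT ((NOT n) -> n) = T
NOT d = T
(NOT d) XOR d = T XOR F = T
NOT n = T
d AND (NOT n) = F AND T = F
((NOT d) XOR d) AND (d AND (NOT n)) = T AND F = F
(NOT ((NOT n) -> n)) XOR (((NOT d) XOR d) AND (d AND (NOT n))) = T XOR F = T

T


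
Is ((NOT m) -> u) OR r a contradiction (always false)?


Truth table over {m, r, u}:
m | r | u | φ
-------------
F | F | F | F
T | F | F | T
F | T | F | T
T | T | F | T
F | F | T | T
T | F | T | T
F | T | T | T
T | T | T | T
Satisfying assignment at row 2: m=T, r=F, u=F gives T.

No, it is not a contradiction.


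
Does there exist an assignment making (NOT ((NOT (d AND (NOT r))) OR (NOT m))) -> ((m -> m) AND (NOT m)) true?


Search for a satisfying assignment over {d, m, r}.
Try d=F, m=F, r=F: the formula evaluates to T.
A satisfying assignment exists.

Satisfiable.


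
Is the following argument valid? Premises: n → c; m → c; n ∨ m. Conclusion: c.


This matches the form of proof by cases: the conclusion follows in every model of the premises.

Valid.


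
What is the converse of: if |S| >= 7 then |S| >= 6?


The converse of (P → Q) is (Q → P). It is not in general equivalent to the original.
Here P = '|S| >= 7' and Q = '|S| >= 6'.

If |S| >= 6, then |S| >= 7.


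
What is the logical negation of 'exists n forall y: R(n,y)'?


Negation flips each quantifier (∀↔∃) and negates the inner predicate.
¬(exists n forall y: φ) = forall n exists y: ¬φ.

forall n exists y: ~(R(n,y))


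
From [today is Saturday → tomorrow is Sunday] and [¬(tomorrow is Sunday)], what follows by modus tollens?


Modus tollens: from (P → Q) and ¬Q, infer ¬P.
Q = 'tomorrow is Sunday' is denied; since P → Q, P must also fail.

Not (today is Saturday).


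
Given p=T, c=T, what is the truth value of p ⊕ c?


Exclusive or is true when exactly one operand is true.
Substitute: p=T, c=T.
T ⊕ T evaluates to F.

F


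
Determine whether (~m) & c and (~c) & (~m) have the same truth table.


Compare truth tables:
c | m | φ | ψ
-------------
False | False | False | True
True | False | True | False
False | True | False | False
True | True | False | False
They differ at row 1 (c=False, m=False): φ=False but ψ=True.

No, they are not logically equivalent.


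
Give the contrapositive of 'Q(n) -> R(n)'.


The contrapositive of (P → Q) is (¬Q → ¬P); it is logically equivalent to the original.
Here P = 'Q(n)' and Q = 'R(n)'.

If not (R(n)), then not (Q(n)).


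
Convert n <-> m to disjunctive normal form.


Step 1: n ↔ m is true exactly when both agree: (n ∧ m) ∨ (¬n ∧ ¬m).

(n AND m) OR ((NOT n) AND (NOT m))


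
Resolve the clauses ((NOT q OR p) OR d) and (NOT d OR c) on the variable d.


The clauses contain complementary literals d and NOTd.
Resolution eliminates this pair and disjoins the remaining literals (merging duplicates).

((p OR NOT q) OR c)


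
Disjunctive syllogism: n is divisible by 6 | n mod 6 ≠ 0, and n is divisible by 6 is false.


Disjunctive syllogism: from (P ∨ Q) and ¬P, infer Q.
One disjunct, 'n is divisible by 6', is ruled out; the other must hold.

n mod 6 ≠ 0


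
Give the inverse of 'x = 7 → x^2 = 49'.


The inverse of (P → Q) is (¬P → ¬Q). It is equivalent to the converse, not to the original.
Here P = 'x = 7' and Q = 'x^2 = 49'.

If not (x = 7), then not (x^2 = 49).


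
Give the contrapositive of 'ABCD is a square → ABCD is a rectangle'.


The contrapositive of (P → Q) is (¬Q → ¬P); it is logically equivalent to the original.
Here P = 'ABCD is a square' and Q = 'ABCD is a rectangle'.

If not (ABCD is a rectangle), then not (ABCD is a square).


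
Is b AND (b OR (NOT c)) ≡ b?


Compare truth tables:
b | c | φ | ψ
-------------
F | F | F | F
T | F | T | T
F | T | F | F
T | T | T | T
The columns φ and ψ agree on every row.

Yes, they are logically equivalent.


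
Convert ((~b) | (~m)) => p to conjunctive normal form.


Step 1: Rewrite as ¬((¬b) ∨ (¬m)) ∨ p = (¬(¬b) ∧ ¬(¬m)) ∨ p.
Step 2: Distribute ∨ over ∧.
Step 3: Eliminate any double negations (¬¬X = X).

(b | p) & (m | p)


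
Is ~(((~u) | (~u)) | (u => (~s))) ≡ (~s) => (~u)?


Compare truth tables:
s | u | φ | ψ
-------------
False | False | False | True
True | False | False | True
False | True | False | False
True | True | True | True
They differ at row 1 (s=False, u=False): φ=False but ψ=True.

No, they are not logically equivalent.


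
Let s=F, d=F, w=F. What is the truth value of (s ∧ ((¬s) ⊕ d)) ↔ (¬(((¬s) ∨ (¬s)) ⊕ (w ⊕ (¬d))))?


Substitute s=F, d=F, w=F:
… (earlier sub-steps elided)
(¬s) ⊕ d = T ⊕ F = T
s ∧ ((¬s) ⊕ d) = F ∧ T = F
¬s = T
¬s = T
(¬s) ∨ (¬s) = T ∨ T = T
¬d = T
w ⊕ (¬d) = F ⊕ T = T
((¬s) ∨ (¬s)) ⊕ (w ⊕ (¬d)) = T ⊕ T = F
¬(((¬s) ∨ (¬s)) ⊕ (w ⊕ (¬d))) = T
(s ∧ ((¬s) ⊕ d)) ↔ (¬(((¬s) ∨ (¬s)) ⊕ (w ⊕ (¬d)))) = F ↔ T = F

F


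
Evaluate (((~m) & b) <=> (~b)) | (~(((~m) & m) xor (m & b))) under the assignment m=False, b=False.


Substitute m=False, b=False:
~m = True
(~m) & b = True & False = False
~b = True
((~m) & b) <=> (~b) = False <=> True = False
~m = True
(~m) & m = True & False = False
m & b = False & False = False
((~m) & m) xor (m & b) = False xor False = False
~(((~m) & m) xor (m & b)) = True
(((~m) & b) <=> (~b)) | (~(((~m) & m) xor (m & b))) = False | True = True

True


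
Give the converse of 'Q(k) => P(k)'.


The converse of (P → Q) is (Q → P). It is not in general equivalent to the original.
Here P = 'Q(k)' and Q = 'P(k)'.

If P(k), then Q(k).


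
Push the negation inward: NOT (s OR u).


De Morgan: the negation of a disjunction is the conjunction of the negations.
Distribute NOT across OR, flipping it to AND, and negate each literal.

(NOT s) AND (NOT u)


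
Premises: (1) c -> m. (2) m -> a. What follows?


Hypothetical syllogism: from (P → Q) and (Q → R), infer (P → R).
Chain the two implications through the shared middle term 'm'.

c -> a


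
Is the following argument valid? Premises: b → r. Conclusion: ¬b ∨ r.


This matches the form of material implication: the conclusion follows in every model of the premises.

Valid.


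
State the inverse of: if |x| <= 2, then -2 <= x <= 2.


The inverse of (P → Q) is (¬P → ¬Q). It is equivalent to the converse, not to the original.
Here P = '|x| <= 2' and Q = '-2 <= x <= 2'.

If not (|x| <= 2), then not (-2 <= x <= 2).


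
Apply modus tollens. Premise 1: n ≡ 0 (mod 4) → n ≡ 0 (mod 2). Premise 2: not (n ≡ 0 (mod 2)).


Modus tollens: from (P → Q) and ¬Q, infer ¬P.
Q = 'n ≡ 0 (mod 2)' is denied; since P → Q, P must also fail.

Not (n ≡ 0 (mod 4)).


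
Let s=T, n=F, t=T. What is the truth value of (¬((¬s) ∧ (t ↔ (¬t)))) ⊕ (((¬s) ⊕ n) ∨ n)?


Substitute s=T, n=F, t=T:
¬s = F
¬t = F
t ↔ (¬t) = T ↔ F = F
(¬s) ∧ (t ↔ (¬t)) = F ∧ F = F
¬((¬s) ∧ (t ↔ (¬t))) = T
¬s = F
(¬s) ⊕ n = F ⊕ F = F
((¬s) ⊕ n) ∨ n = F ∨ F = F
(¬((¬s) ∧ (t ↔ (¬t)))) ⊕ (((¬s) ⊕ n) ∨ n) = T ⊕ F = T

T


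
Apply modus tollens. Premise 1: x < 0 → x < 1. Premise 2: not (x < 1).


Modus tollens: from (P → Q) and ¬Q, infer ¬P.
Q = 'x < 1' is denied; since P → Q, P must also fail.

Not (x < 0).


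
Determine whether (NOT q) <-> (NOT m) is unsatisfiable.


Truth table over {m, q}:
m | q | φ
---------
F | F | T
T | F | F
F | T | F
T | T | T
Satisfying assignment at row 1: m=F, q=F gives T.

No, it is not a contradiction.


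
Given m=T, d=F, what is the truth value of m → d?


Implication is false only when antecedent is true and consequent is false.
Substitute: m=T, d=F.
T → F evaluates to F.

F


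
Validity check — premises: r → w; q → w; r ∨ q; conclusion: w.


This matches the form of proof by cases: the conclusion follows in every model of the premises.

Valid.


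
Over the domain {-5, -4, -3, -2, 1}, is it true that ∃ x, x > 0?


Evaluate the predicate on each element: -5:F, -4:F, -3:F, -2:F, 1:T.
Witness x = 1 satisfies the predicate.

T


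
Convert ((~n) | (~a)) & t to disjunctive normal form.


Step 1: Distribute ∧ over ∨: ((¬n) ∨ (¬a)) ∧ t = ((¬n) ∧ t) ∨ ((¬a) ∧ t).

((~n) & t) | ((~a) & t)


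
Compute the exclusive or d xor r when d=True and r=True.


Exclusive or is true when exactly one operand is true.
Substitute: d=True, r=True.
True xor True evaluates to False.

False


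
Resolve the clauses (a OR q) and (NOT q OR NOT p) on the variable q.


The clauses contain complementary literals q and NOTq.
Resolution eliminates this pair and disjoins the remaining literals (merging duplicates).

(a OR NOT p)


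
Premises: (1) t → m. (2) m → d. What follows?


Hypothetical syllogism: from (P → Q) and (Q → R), infer (P → R).
Chain the two implications through the shared middle term 'm'.

t → d


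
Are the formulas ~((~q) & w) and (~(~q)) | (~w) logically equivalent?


Compare truth tables:
q | w | φ | ψ
-------------
False | False | True | True
True | False | True | True
False | True | False | False
True | True | True | True
The columns φ and ψ agree on every row.

Yes, they are logically equivalent.


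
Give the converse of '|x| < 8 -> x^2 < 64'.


The converse of (P → Q) is (Q → P). It is not in general equivalent to the original.
Here P = '|x| < 8' and Q = 'x^2 < 64'.

If x^2 < 64, then |x| < 8.


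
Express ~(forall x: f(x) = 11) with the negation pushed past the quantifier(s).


¬(forall x: φ) = exists x: ¬φ, and ¬(exists x: φ) = forall x: ¬φ.
Apply to the universal statement.

exists x: ~(f(x) = 11)


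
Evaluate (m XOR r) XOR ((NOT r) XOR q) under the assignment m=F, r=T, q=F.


Substitute m=F, r=T, q=F:
m XOR r = F XOR T = T
NOT r = F
(NOT r) XOR q = F XOR F = F
(m XOR r) XOR ((NOT r) XOR q) = T XOR F = T

T


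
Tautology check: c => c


Build the truth table over {c}:
c | φ
-----
False | True
True | True
Every row evaluates to true.

Yes, it is a tautology.


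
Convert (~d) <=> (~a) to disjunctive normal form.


Step 1: (¬d) ↔ (¬a) is true exactly when both agree: ((¬d) ∧ (¬a)) ∨ (¬(¬d) ∧ ¬(¬a)).
Step 2: Eliminate any double negations (¬¬X = X).

((~d) & (~a)) | (d & a)


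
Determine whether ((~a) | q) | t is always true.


Build the truth table over {a, q, t}:
a | q | t | φ
-------------
False | False | False | True
True | False | False | False
False | True | False | True
True | True | False | True
False | False | True | True
True | False | True | True
False | True | True | True
True | True | True | True
Counterexample at row 2: with a=True, q=False, t=False, the formula is False.

No, it is not a tautology.


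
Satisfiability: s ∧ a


Search for a satisfying assignment over {a, s}.
Try a=T, s=T: the formula evaluates to T.
A satisfying assignment exists.

Satisfiable.


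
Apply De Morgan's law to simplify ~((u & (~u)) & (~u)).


De Morgan: the negation of a conjunction is the disjunction of the negations.
Distribute ~ across &, flipping it to |, and negate each literal.

((~u) | u) | u


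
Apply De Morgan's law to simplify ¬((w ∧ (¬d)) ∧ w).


De Morgan: the negation of a conjunction is the disjunction of the negations.
Distribute ¬ across ∧, flipping it to ∨, and negate each literal.

((¬w) ∨ d) ∨ (¬w)


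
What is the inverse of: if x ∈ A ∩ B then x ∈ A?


The inverse of (P → Q) is (¬P → ¬Q). It is equivalent to the converse, not to the original.
Here P = 'x ∈ A ∩ B' and Q = 'x ∈ A'.

If not (x ∈ A ∩ B), then not (x ∈ A).


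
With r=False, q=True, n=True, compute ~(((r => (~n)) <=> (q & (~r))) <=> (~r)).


Substitute r=False, q=True, n=True:
~n = False
r => (~n) = False => False = True
~r = True
q & (~r) = True & True = True
(r => (~n)) <=> (q & (~r)) = True <=> True = True
~r = True
((r => (~n)) <=> (q & (~r))) <=> (~r) = True <=> True = True
~(((r => (~n)) <=> (q & (~r))) <=> (~r)) = False

False


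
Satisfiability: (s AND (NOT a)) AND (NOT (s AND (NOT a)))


Check all 4 assignments over {a, s}:
a | s | φ
---------
F | F | F
T | F | F
F | T | F
T | T | F
No assignment makes the formula true.

Unsatisfiable.


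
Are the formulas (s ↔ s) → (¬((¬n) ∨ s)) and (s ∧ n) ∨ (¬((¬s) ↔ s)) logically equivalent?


Compare truth tables:
n | s | φ | ψ
-------------
F | F | F | T
T | F | T | T
F | T | F | T
T | T | F | T
They differ at row 1 (n=F, s=F): φ=F but ψ=T.

No, they are not logically equivalent.


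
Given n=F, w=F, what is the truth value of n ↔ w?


Biconditional is true when both operands have the same truth value.
Substitute: n=F, w=F.
F ↔ F evaluates to T.

T


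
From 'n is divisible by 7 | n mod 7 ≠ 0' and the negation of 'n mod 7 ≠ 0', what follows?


Disjunctive syllogism: from (P ∨ Q) and ¬P, infer Q.
One disjunct, 'n mod 7 ≠ 0', is ruled out; the other must hold.

n is divisible by 7


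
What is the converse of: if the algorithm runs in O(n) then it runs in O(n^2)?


The converse of (P → Q) is (Q → P). It is not in general equivalent to the original.
Here P = 'the algorithm runs in O(n)' and Q = 'it runs in O(n^2)'.

If it runs in O(n^2), then the algorithm runs in O(n).


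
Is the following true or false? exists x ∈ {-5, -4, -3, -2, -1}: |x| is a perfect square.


Evaluate the predicate on each element: -5:False, -4:True, -3:False, -2:False, -1:True.
Witness x = -4 satisfies the predicate.

True


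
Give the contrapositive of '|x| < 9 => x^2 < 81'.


The contrapositive of (P → Q) is (¬Q → ¬P); it is logically equivalent to the original.
Here P = '|x| < 9' and Q = 'x^2 < 81'.

If not (x^2 < 81), then not (|x| < 9).


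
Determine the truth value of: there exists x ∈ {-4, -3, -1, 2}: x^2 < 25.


Evaluate the predicate on each element: -4:T, -3:T, -1:T, 2:T.
Witness x = -4 satisfies the predicate.

T


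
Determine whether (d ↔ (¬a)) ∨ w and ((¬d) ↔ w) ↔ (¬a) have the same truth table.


Compare truth tables:
a | d | w | φ | ψ
-----------------
F | F | F | F | F
T | F | F | T | T
F | T | F | T | T
T | T | F | F | F
F | F | T | T | T
T | F | T | T | F
F | T | T | T | F
T | T | T | T | T
They differ at row 6 (a=T, d=F, w=T): φ=T but ψ=F.

No, they are not logically equivalent.


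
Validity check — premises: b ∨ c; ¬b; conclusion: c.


This matches the form of disjunctive syllogism: the conclusion follows in every model of the premises.

Valid.


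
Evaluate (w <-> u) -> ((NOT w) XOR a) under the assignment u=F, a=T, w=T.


Substitute u=F, a=T, w=T:
w <-> u = T <-> F = F
NOT w = F
(NOT w) XOR a = F XOR T = T
(w <-> u) -> ((NOT w) XOR a) = F -> T = T

T


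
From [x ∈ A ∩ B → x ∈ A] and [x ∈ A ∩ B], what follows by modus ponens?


Modus ponens: from (P → Q) and P, infer Q.
P = 'x ∈ A ∩ B' is asserted, and P → Q holds, so Q follows.

x ∈ A.


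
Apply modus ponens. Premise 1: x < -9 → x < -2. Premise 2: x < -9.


Modus ponens: from (P → Q) and P, infer Q.
P = 'x < -9' is asserted, and P → Q holds, so Q follows.

x < -2.


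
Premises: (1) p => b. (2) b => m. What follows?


Hypothetical syllogism: from (P → Q) and (Q → R), infer (P → R).
Chain the two implications through the shared middle term 'b'.

p => m


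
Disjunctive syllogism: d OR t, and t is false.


Disjunctive syllogism: from (P ∨ Q) and ¬P, infer Q.
One disjunct, 't', is ruled out; the other must hold.

d


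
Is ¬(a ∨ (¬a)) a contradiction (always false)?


Truth table over {a}:
a | φ
-----
F | F
T | F
Every row is false.

Yes, it is a contradiction.


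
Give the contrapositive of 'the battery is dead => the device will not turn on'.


The contrapositive of (P → Q) is (¬Q → ¬P); it is logically equivalent to the original.
Here P = 'the battery is dead' and Q = 'the device will not turn on'.

If not (the device will not turn on), then not (the battery is dead).


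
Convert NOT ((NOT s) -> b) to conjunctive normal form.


Step 1: Rewrite (¬s) → b as ¬(¬s) ∨ b.
Step 2: Negate: ¬(¬(¬s) ∨ b) = (¬s) ∧ ¬b (De Morgan + double negation).

(NOT s) AND (NOT b)


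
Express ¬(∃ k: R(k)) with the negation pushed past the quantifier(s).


¬(∀ x: φ) = ∃ x: ¬φ, and ¬(∃ x: φ) = ∀ x: ¬φ.
Apply to the existential statement.

∀ k: ¬(R(k))


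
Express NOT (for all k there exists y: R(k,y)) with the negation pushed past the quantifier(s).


Negation flips each quantifier (∀↔∃) and negates the inner predicate.
¬(for all k there exists y: φ) = there exists k for all y: ¬φ.

there exists k for all y: NOT(R(k,y))


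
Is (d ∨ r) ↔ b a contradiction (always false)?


Truth table over {b, d, r}:
b | d | r | φ
-------------
F | F | F | T
T | F | F | F
F | T | F | F
T | T | F | T
F | F | T | F
T | F | T | T
F | T | T | F
T | T | T | T
Satisfying assignment at row 1: b=F, d=F, r=F gives T.

No, it is not a contradiction.


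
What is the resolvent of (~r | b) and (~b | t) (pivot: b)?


The clauses contain complementary literals b and ~b.
Resolution eliminates this pair and disjoins the remaining literals (merging duplicates).

(~r | t)


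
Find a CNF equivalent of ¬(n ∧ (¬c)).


Step 1: Apply De Morgan: ¬(n ∧ (¬c)) = ¬n ∨ ¬(¬c).
Step 2: Eliminate any double negations (¬¬X = X).

(¬n) ∨ c


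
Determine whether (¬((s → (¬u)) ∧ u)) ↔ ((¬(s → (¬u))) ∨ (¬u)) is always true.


Build the truth table over {s, u}:
s | u | φ
---------
F | F | T
T | F | T
F | T | T
T | T | T
Every row evaluates to true.

Yes, it is a tautology.


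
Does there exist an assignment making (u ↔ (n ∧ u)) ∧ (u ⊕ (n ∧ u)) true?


Check all 4 assignments over {n, u}:
n | u | φ
---------
F | F | F
T | F | F
F | T | F
T | T | F
No assignment makes the formula true.

Unsatisfiable.


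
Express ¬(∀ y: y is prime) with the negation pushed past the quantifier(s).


¬(∀ x: φ) = ∃ x: ¬φ, and ¬(∃ x: φ) = ∀ x: ¬φ.
Apply to the universal statement.

∃ y: ¬(y is prime)


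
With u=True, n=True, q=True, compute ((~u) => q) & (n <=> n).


Substitute u=True, n=True, q=True:
~u = False
(~u) => q = False => True = True
n <=> n = True <=> True = True
((~u) => q) & (n <=> n) = True & True = True

True


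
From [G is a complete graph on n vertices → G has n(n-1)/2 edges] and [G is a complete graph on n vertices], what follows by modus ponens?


Modus ponens: from (P → Q) and P, infer Q.
P = 'G is a complete graph on n vertices' is asserted, and P → Q holds, so Q follows.

G has n(n-1)/2 edges.


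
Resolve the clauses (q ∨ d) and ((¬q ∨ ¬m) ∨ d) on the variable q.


The clauses contain complementary literals q and ¬q.
Resolution eliminates this pair and disjoins the remaining literals (merging duplicates).

(d ∨ ¬m)


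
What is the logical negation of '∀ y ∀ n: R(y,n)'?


Negation flips each quantifier (∀↔∃) and negates the inner predicate.
¬(∀ y ∀ n: φ) = ∃ y ∃ n: ¬φ.

∃ y ∃ n: ¬(R(y,n))


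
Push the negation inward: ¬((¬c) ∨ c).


De Morgan: the negation of a disjunction is the conjunction of the negations.
Distribute ¬ across ∨, flipping it to ∧, and negate each literal.

c ∧ (¬c)


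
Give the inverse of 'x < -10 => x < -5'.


The inverse of (P → Q) is (¬P → ¬Q). It is equivalent to the converse, not to the original.
Here P = 'x < -10' and Q = 'x < -5'.

If not (x < -10), then not (x < -5).


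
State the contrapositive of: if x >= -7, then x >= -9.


The contrapositive of (P → Q) is (¬Q → ¬P); it is logically equivalent to the original.
Here P = 'x >= -7' and Q = 'x >= -9'.

If not (x >= -9), then not (x >= -7).


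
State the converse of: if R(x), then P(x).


The converse of (P → Q) is (Q → P). It is not in general equivalent to the original.
Here P = 'R(x)' and Q = 'P(x)'.

If P(x), then R(x).


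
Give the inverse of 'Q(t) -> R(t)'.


The inverse of (P → Q) is (¬P → ¬Q). It is equivalent to the converse, not to the original.
Here P = 'Q(t)' and Q = 'R(t)'.

If not (Q(t)), then not (R(t)).


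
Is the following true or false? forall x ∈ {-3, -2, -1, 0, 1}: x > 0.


Evaluate the predicate on each element: -3:False, -2:False, -1:False, 0:False, 1:True.
Counterexample x = -3 fails the predicate.

False


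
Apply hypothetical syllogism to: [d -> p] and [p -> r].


Hypothetical syllogism: from (P → Q) and (Q → R), infer (P → R).
Chain the two implications through the shared middle term 'p'.

d -> r


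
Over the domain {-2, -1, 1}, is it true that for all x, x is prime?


Evaluate the predicate on each element: -2:F, -1:F, 1:F.
Counterexample x = -2 fails the predicate.

F


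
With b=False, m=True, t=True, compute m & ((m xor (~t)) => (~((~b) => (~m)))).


Substitute b=False, m=True, t=True:
~t = False
m xor (~t) = True xor False = True
~b = True
~m = False
(~b) => (~m) = True => False = False
~((~b) => (~m)) = True
(m xor (~t)) => (~((~b) => (~m))) = True => True = True
m & ((m xor (~t)) => (~((~b) => (~m)))) = True & True = True

True


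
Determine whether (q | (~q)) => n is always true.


Build the truth table over {n, q}:
n | q | φ
---------
False | False | False
True | False | True
False | True | False
True | True | True
Counterexample at row 1: with n=False, q=False, the formula is False.

No, it is not a tautology.


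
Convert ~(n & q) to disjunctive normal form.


Step 1: Apply De Morgan: ¬(n ∧ q) = ¬n ∨ ¬q.

(~n) | (~q)


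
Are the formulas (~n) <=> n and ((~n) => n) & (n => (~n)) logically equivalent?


Compare truth tables:
n | φ | ψ
---------
False | False | False
True | False | False
The columns φ and ψ agree on every row.

Yes, they are logically equivalent.


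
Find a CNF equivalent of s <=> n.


Step 1: Rewrite s ↔ n as (s → n) ∧ (n → s).
Step 2: Rewrite each implication as a disjunction.

((~s) | n) & ((~n) | s)


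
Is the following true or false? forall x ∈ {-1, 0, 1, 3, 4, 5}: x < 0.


Evaluate the predicate on each element: -1:True, 0:False, 1:False, 3:False, 4:False, 5:False.
Counterexample x = 0 fails the predicate.

False


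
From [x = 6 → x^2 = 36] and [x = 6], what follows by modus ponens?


Modus ponens: from (P → Q) and P, infer Q.
P = 'x = 6' is asserted, and P → Q holds, so Q follows.

x^2 = 36.


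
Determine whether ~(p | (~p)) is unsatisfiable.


Truth table over {p}:
p | φ
-----
False | False
True | False
Every row is false.

Yes, it is a contradiction.


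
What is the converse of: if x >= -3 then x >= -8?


The converse of (P → Q) is (Q → P). It is not in general equivalent to the original.
Here P = 'x >= -3' and Q = 'x >= -8'.

If x >= -8, then x >= -3.


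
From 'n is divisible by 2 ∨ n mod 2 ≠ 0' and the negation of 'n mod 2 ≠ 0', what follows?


Disjunctive syllogism: from (P ∨ Q) and ¬P, infer Q.
One disjunct, 'n mod 2 ≠ 0', is ruled out; the other must hold.

n is divisible by 2


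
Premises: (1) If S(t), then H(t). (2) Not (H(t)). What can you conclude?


Modus tollens: from (P → Q) and ¬Q, infer ¬P.
Q = 'H(t)' is denied; since P → Q, P must also fail.

Not (S(t)).


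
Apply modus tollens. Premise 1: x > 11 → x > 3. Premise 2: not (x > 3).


Modus tollens: from (P → Q) and ¬Q, infer ¬P.
Q = 'x > 3' is denied; since P → Q, P must also fail.

Not (x > 11).


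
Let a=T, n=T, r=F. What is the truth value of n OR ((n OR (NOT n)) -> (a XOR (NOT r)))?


Substitute a=T, n=T, r=F:
NOT n = F
n OR (NOT n) = T OR F = T
NOT r = T
a XOR (NOT r) = T XOR T = F
(n OR (NOT n)) -> (a XOR (NOT r)) = T -> F = F
n OR ((n OR (NOT n)) -> (a XOR (NOT r))) = T OR F = T

T


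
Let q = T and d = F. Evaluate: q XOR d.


Exclusive or is true when exactly one operand is true.
Substitute: q=T, d=F.
T XOR F evaluates to T.

T


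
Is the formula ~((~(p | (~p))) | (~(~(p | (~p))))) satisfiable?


Check all 2 assignments over {p}:
p | φ
-----
False | False
True | False
No assignment makes the formula true.

Unsatisfiable.


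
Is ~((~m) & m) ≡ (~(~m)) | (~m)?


Compare truth tables:
m | φ | ψ
---------
False | True | True
True | True | True
The columns φ and ψ agree on every row.

Yes, they are logically equivalent.


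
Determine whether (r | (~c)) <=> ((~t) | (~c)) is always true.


Build the truth table over {c, r, t}:
c | r | t | φ
-------------
False | False | False | True
True | False | False | False
False | True | False | True
True | True | False | True
False | False | True | True
True | False | True | True
False | True | True | True
True | True | True | False
Counterexample at row 2: with c=True, r=False, t=False, the formula is False.

No, it is not a tautology.


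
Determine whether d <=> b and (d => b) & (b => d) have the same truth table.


Compare truth tables:
b | d | φ | ψ
-------------
False | False | True | True
True | False | False | False
False | True | False | False
True | True | True | True
The columns φ and ψ agree on every row.

Yes, they are logically equivalent.


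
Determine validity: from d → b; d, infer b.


This matches the form of modus ponens: the conclusion follows in every model of the premises.

Valid.


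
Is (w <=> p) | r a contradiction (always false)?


Truth table over {p, r, w}:
p | r | w | φ
-------------
False | False | False | True
True | False | False | False
False | True | False | True
True | True | False | True
False | False | True | False
True | False | True | True
False | True | True | True
True | True | True | True
Satisfying assignment at row 1: p=False, r=False, w=False gives True.

No, it is not a contradiction.


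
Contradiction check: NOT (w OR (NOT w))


Truth table over {w}:
w | φ
-----
F | F
T | F
Every row is false.

Yes, it is a contradiction.


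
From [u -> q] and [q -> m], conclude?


Hypothetical syllogism: from (P → Q) and (Q → R), infer (P → R).
Chain the two implications through the shared middle term 'q'.

u -> m


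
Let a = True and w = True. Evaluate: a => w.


Implication is false only when antecedent is true and consequent is false.
Substitute: a=True, w=True.
True => True evaluates to True.

True


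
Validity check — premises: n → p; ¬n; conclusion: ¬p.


This is denying the antecedent (fallacy). There exist truth assignments where the premises are all true but the conclusion is false.

Invalid.


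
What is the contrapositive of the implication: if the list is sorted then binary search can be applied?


The contrapositive of (P → Q) is (¬Q → ¬P); it is logically equivalent to the original.
Here P = 'the list is sorted' and Q = 'binary search can be applied'.

If not (binary search can be applied), then not (the list is sorted).


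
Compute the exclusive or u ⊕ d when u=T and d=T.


Exclusive or is true when exactly one operand is true.
Substitute: u=T, d=T.
T ⊕ T evaluates to F.

F


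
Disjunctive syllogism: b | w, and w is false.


Disjunctive syllogism: from (P ∨ Q) and ¬P, infer Q.
One disjunct, 'w', is ruled out; the other must hold.

b


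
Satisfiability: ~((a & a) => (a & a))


Check all 2 assignments over {a}:
a | φ
-----
False | False
True | False
No assignment makes the formula true.

Unsatisfiable.


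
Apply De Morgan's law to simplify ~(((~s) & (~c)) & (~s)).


De Morgan: the negation of a conjunction is the disjunction of the negations.
Distribute ~ across &, flipping it to |, and negate each literal.

(s | c) | s


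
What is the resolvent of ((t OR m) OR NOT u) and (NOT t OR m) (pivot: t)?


The clauses contain complementary literals t and NOTt.
Resolution eliminates this pair and disjoins the remaining literals (merging duplicates).

(m OR NOT u)


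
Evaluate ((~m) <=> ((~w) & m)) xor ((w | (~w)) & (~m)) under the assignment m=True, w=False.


Substitute m=True, w=False:
~m = False
~w = True
(~w) & m = True & True = True
(~m) <=> ((~w) & m) = False <=> True = False
~w = True
w | (~w) = False | True = True
~m = False
(w | (~w)) & (~m) = True & False = False
((~m) <=> ((~w) & m)) xor ((w | (~w)) & (~m)) = False xor False = False

False


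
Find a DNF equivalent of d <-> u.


Step 1: d ↔ u is true exactly when both agree: (d ∧ u) ∨ (¬d ∧ ¬u).

(d AND u) OR ((NOT d) AND (NOT u))


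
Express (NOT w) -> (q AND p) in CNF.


Step 1: Rewrite (¬w) → (q ∧ p) as ¬(¬w) ∨ (q ∧ p).
Step 2: Distribute ∨ over ∧.
Step 3: Eliminate any double negations (¬¬X = X).

(w OR q) AND (w OR p)


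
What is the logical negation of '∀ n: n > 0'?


¬(∀ x: φ) = ∃ x: ¬φ, and ¬(∃ x: φ) = ∀ x: ¬φ.
Apply to the universal statement.

∃ n: ¬(n > 0)


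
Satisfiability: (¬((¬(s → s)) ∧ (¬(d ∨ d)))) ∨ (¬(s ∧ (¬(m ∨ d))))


Search for a satisfying assignment over {d, m, s}.
Try d=F, m=F, s=F: the formula evaluates to T.
A satisfying assignment exists.

Satisfiable.


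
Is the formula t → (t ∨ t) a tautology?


Build the truth table over {t}:
t | φ
-----
F | T
T | T
Every row evaluates to true.

Yes, it is a tautology.


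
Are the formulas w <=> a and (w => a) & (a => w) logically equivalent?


Compare truth tables:
a | w | φ | ψ
-------------
False | False | True | True
True | False | False | False
False | True | False | False
True | True | True | True
The columns φ and ψ agree on every row.

Yes, they are logically equivalent.


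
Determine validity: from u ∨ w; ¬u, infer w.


This matches the form of disjunctive syllogism: the conclusion follows in every model of the premises.

Valid.


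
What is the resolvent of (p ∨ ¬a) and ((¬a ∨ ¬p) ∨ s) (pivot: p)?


The clauses contain complementary literals p and ¬p.
Resolution eliminates this pair and disjoins the remaining literals (merging duplicates).

(¬a ∨ s)


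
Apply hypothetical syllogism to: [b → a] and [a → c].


Hypothetical syllogism: from (P → Q) and (Q → R), infer (P → R).
Chain the two implications through the shared middle term 'a'.

b → c


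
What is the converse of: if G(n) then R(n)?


The converse of (P → Q) is (Q → P). It is not in general equivalent to the original.
Here P = 'G(n)' and Q = 'R(n)'.

If R(n), then G(n).


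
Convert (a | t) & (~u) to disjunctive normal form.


Step 1: Distribute ∧ over ∨: (a ∨ t) ∧ (¬u) = (a ∧ (¬u)) ∨ (t ∧ (¬u)).

(a & (~u)) | (t & (~u))


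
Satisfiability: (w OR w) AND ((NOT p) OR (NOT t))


Search for a satisfying assignment over {p, t, w}.
Try p=F, t=F, w=T: the formula evaluates to T.
A satisfying assignment exists.

Satisfiable.


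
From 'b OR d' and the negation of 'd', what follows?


Disjunctive syllogism: from (P ∨ Q) and ¬P, infer Q.
One disjunct, 'd', is ruled out; the other must hold.

b


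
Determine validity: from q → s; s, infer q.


This is affirming the consequent (fallacy). There exist truth assignments where the premises are all true but the conclusion is false.

Invalid.


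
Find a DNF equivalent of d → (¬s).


Step 1: Rewrite d → (¬s) as ¬d ∨ (¬s).

(¬d) ∨ (¬s)


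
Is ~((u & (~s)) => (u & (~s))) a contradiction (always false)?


Truth table over {s, u}:
s | u | φ
---------
False | False | False
True | False | False
False | True | False
True | True | False
Every row is false.

Yes, it is a contradiction.


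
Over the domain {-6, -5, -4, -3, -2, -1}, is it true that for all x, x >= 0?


Evaluate the predicate on each element: -6:F, -5:F, -4:F, -3:F, -2:F, -1:F.
Counterexample x = -6 fails the predicate.

F
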